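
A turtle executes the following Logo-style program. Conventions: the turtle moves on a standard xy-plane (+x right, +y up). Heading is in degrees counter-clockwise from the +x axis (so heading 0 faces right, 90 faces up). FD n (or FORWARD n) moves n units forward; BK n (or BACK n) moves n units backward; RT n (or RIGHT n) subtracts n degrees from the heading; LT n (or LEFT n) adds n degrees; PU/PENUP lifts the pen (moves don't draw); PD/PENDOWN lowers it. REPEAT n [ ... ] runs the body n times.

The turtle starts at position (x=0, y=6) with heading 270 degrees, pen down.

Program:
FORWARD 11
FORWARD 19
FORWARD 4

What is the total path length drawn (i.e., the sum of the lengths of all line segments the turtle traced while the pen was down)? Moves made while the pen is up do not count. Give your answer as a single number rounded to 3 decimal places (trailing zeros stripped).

Executing turtle program step by step:
Start: pos=(0,6), heading=270, pen down
FD 11: (0,6) -> (0,-5) [heading=270, draw]
FD 19: (0,-5) -> (0,-24) [heading=270, draw]
FD 4: (0,-24) -> (0,-28) [heading=270, draw]
Final: pos=(0,-28), heading=270, 3 segment(s) drawn

Segment lengths:
  seg 1: (0,6) -> (0,-5), length = 11
  seg 2: (0,-5) -> (0,-24), length = 19
  seg 3: (0,-24) -> (0,-28), length = 4
Total = 34

Answer: 34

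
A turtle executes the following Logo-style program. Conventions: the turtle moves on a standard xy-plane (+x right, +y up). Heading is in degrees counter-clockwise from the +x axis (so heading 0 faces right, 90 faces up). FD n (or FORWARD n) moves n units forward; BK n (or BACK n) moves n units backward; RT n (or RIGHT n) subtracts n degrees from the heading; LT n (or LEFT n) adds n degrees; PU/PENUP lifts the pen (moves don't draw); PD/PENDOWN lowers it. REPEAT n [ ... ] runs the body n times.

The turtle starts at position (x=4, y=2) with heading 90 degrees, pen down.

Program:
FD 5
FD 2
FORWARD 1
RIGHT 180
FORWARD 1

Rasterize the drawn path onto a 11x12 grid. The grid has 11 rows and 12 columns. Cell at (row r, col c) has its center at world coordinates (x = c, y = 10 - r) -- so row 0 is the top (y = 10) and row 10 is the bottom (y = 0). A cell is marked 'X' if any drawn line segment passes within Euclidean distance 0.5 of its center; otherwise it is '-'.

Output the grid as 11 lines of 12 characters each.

Segment 0: (4,2) -> (4,7)
Segment 1: (4,7) -> (4,9)
Segment 2: (4,9) -> (4,10)
Segment 3: (4,10) -> (4,9)

Answer: ----X-------
----X-------
----X-------
----X-------
----X-------
----X-------
----X-------
----X-------
----X-------
------------
------------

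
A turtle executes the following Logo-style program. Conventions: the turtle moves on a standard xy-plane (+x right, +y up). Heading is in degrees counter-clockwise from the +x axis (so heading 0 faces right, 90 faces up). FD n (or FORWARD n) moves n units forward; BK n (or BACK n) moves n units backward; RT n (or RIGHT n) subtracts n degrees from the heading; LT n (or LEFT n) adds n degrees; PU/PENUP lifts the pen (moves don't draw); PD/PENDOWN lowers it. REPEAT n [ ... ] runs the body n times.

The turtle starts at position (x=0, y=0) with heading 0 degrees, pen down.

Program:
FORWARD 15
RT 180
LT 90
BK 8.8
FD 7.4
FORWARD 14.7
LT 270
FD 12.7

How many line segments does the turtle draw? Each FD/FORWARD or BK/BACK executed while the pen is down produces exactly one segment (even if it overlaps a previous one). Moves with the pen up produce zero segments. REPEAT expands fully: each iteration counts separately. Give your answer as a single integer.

Answer: 5

Derivation:
Executing turtle program step by step:
Start: pos=(0,0), heading=0, pen down
FD 15: (0,0) -> (15,0) [heading=0, draw]
RT 180: heading 0 -> 180
LT 90: heading 180 -> 270
BK 8.8: (15,0) -> (15,8.8) [heading=270, draw]
FD 7.4: (15,8.8) -> (15,1.4) [heading=270, draw]
FD 14.7: (15,1.4) -> (15,-13.3) [heading=270, draw]
LT 270: heading 270 -> 180
FD 12.7: (15,-13.3) -> (2.3,-13.3) [heading=180, draw]
Final: pos=(2.3,-13.3), heading=180, 5 segment(s) drawn
Segments drawn: 5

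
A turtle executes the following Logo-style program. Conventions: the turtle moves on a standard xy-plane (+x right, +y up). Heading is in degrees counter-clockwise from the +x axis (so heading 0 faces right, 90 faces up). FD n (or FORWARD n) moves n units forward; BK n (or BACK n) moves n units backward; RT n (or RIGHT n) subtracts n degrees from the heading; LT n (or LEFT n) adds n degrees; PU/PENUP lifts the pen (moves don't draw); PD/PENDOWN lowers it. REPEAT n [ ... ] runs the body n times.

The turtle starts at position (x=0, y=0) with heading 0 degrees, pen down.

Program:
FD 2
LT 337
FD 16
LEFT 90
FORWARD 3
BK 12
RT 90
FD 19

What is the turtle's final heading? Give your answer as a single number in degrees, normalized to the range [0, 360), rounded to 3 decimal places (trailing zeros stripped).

Answer: 337

Derivation:
Executing turtle program step by step:
Start: pos=(0,0), heading=0, pen down
FD 2: (0,0) -> (2,0) [heading=0, draw]
LT 337: heading 0 -> 337
FD 16: (2,0) -> (16.728,-6.252) [heading=337, draw]
LT 90: heading 337 -> 67
FD 3: (16.728,-6.252) -> (17.9,-3.49) [heading=67, draw]
BK 12: (17.9,-3.49) -> (13.211,-14.536) [heading=67, draw]
RT 90: heading 67 -> 337
FD 19: (13.211,-14.536) -> (30.701,-21.96) [heading=337, draw]
Final: pos=(30.701,-21.96), heading=337, 5 segment(s) drawn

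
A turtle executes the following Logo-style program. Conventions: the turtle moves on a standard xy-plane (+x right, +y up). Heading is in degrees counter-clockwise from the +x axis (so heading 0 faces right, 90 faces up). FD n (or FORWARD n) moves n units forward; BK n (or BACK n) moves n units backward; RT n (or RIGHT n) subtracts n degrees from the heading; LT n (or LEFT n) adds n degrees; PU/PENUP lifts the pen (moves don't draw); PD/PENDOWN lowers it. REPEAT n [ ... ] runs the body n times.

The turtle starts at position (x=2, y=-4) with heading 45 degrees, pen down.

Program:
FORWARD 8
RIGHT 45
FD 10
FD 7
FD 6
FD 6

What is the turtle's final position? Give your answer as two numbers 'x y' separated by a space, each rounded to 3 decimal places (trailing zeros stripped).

Answer: 36.657 1.657

Derivation:
Executing turtle program step by step:
Start: pos=(2,-4), heading=45, pen down
FD 8: (2,-4) -> (7.657,1.657) [heading=45, draw]
RT 45: heading 45 -> 0
FD 10: (7.657,1.657) -> (17.657,1.657) [heading=0, draw]
FD 7: (17.657,1.657) -> (24.657,1.657) [heading=0, draw]
FD 6: (24.657,1.657) -> (30.657,1.657) [heading=0, draw]
FD 6: (30.657,1.657) -> (36.657,1.657) [heading=0, draw]
Final: pos=(36.657,1.657), heading=0, 5 segment(s) drawn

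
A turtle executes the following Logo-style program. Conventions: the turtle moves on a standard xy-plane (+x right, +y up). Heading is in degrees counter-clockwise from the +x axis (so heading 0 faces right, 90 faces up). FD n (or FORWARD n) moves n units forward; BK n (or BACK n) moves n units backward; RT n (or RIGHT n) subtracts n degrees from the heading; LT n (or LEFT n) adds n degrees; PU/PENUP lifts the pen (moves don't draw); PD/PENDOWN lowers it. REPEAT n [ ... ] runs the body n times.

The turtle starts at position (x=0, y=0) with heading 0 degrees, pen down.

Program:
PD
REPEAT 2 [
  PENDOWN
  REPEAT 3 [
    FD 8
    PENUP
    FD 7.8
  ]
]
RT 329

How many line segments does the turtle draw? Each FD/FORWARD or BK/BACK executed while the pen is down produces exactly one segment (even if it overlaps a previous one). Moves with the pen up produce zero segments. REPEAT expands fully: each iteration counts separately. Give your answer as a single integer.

Executing turtle program step by step:
Start: pos=(0,0), heading=0, pen down
PD: pen down
REPEAT 2 [
  -- iteration 1/2 --
  PD: pen down
  REPEAT 3 [
    -- iteration 1/3 --
    FD 8: (0,0) -> (8,0) [heading=0, draw]
    PU: pen up
    FD 7.8: (8,0) -> (15.8,0) [heading=0, move]
    -- iteration 2/3 --
    FD 8: (15.8,0) -> (23.8,0) [heading=0, move]
    PU: pen up
    FD 7.8: (23.8,0) -> (31.6,0) [heading=0, move]
    -- iteration 3/3 --
    FD 8: (31.6,0) -> (39.6,0) [heading=0, move]
    PU: pen up
    FD 7.8: (39.6,0) -> (47.4,0) [heading=0, move]
  ]
  -- iteration 2/2 --
  PD: pen down
  REPEAT 3 [
    -- iteration 1/3 --
    FD 8: (47.4,0) -> (55.4,0) [heading=0, draw]
    PU: pen up
    FD 7.8: (55.4,0) -> (63.2,0) [heading=0, move]
    -- iteration 2/3 --
    FD 8: (63.2,0) -> (71.2,0) [heading=0, move]
    PU: pen up
    FD 7.8: (71.2,0) -> (79,0) [heading=0, move]
    -- iteration 3/3 --
    FD 8: (79,0) -> (87,0) [heading=0, move]
    PU: pen up
    FD 7.8: (87,0) -> (94.8,0) [heading=0, move]
  ]
]
RT 329: heading 0 -> 31
Final: pos=(94.8,0), heading=31, 2 segment(s) drawn
Segments drawn: 2

Answer: 2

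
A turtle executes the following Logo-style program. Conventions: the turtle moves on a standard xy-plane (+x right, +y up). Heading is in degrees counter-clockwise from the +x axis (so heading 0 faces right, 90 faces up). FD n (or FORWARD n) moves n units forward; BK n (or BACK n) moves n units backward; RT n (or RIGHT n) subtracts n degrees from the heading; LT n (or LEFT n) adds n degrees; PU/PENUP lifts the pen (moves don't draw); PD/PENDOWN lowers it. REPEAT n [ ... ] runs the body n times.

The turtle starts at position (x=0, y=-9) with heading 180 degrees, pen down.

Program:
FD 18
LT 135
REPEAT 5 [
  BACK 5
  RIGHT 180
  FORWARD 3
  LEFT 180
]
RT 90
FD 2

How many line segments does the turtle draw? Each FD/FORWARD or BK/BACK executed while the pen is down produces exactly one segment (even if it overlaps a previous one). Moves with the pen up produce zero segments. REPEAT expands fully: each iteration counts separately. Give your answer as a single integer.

Executing turtle program step by step:
Start: pos=(0,-9), heading=180, pen down
FD 18: (0,-9) -> (-18,-9) [heading=180, draw]
LT 135: heading 180 -> 315
REPEAT 5 [
  -- iteration 1/5 --
  BK 5: (-18,-9) -> (-21.536,-5.464) [heading=315, draw]
  RT 180: heading 315 -> 135
  FD 3: (-21.536,-5.464) -> (-23.657,-3.343) [heading=135, draw]
  LT 180: heading 135 -> 315
  -- iteration 2/5 --
  BK 5: (-23.657,-3.343) -> (-27.192,0.192) [heading=315, draw]
  RT 180: heading 315 -> 135
  FD 3: (-27.192,0.192) -> (-29.314,2.314) [heading=135, draw]
  LT 180: heading 135 -> 315
  -- iteration 3/5 --
  BK 5: (-29.314,2.314) -> (-32.849,5.849) [heading=315, draw]
  RT 180: heading 315 -> 135
  FD 3: (-32.849,5.849) -> (-34.971,7.971) [heading=135, draw]
  LT 180: heading 135 -> 315
  -- iteration 4/5 --
  BK 5: (-34.971,7.971) -> (-38.506,11.506) [heading=315, draw]
  RT 180: heading 315 -> 135
  FD 3: (-38.506,11.506) -> (-40.627,13.627) [heading=135, draw]
  LT 180: heading 135 -> 315
  -- iteration 5/5 --
  BK 5: (-40.627,13.627) -> (-44.163,17.163) [heading=315, draw]
  RT 180: heading 315 -> 135
  FD 3: (-44.163,17.163) -> (-46.284,19.284) [heading=135, draw]
  LT 180: heading 135 -> 315
]
RT 90: heading 315 -> 225
FD 2: (-46.284,19.284) -> (-47.698,17.87) [heading=225, draw]
Final: pos=(-47.698,17.87), heading=225, 12 segment(s) drawn
Segments drawn: 12

Answer: 12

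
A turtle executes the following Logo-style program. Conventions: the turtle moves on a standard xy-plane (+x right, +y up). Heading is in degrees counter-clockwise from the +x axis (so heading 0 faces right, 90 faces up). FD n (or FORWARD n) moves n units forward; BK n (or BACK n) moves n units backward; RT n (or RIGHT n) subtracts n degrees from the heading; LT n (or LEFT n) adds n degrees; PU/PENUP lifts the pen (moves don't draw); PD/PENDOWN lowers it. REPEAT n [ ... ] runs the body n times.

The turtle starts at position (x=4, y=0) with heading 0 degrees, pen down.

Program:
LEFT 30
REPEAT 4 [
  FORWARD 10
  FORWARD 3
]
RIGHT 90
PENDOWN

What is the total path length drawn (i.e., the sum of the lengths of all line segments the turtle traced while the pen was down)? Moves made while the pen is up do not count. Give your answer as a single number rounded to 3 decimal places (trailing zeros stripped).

Answer: 52

Derivation:
Executing turtle program step by step:
Start: pos=(4,0), heading=0, pen down
LT 30: heading 0 -> 30
REPEAT 4 [
  -- iteration 1/4 --
  FD 10: (4,0) -> (12.66,5) [heading=30, draw]
  FD 3: (12.66,5) -> (15.258,6.5) [heading=30, draw]
  -- iteration 2/4 --
  FD 10: (15.258,6.5) -> (23.919,11.5) [heading=30, draw]
  FD 3: (23.919,11.5) -> (26.517,13) [heading=30, draw]
  -- iteration 3/4 --
  FD 10: (26.517,13) -> (35.177,18) [heading=30, draw]
  FD 3: (35.177,18) -> (37.775,19.5) [heading=30, draw]
  -- iteration 4/4 --
  FD 10: (37.775,19.5) -> (46.435,24.5) [heading=30, draw]
  FD 3: (46.435,24.5) -> (49.033,26) [heading=30, draw]
]
RT 90: heading 30 -> 300
PD: pen down
Final: pos=(49.033,26), heading=300, 8 segment(s) drawn

Segment lengths:
  seg 1: (4,0) -> (12.66,5), length = 10
  seg 2: (12.66,5) -> (15.258,6.5), length = 3
  seg 3: (15.258,6.5) -> (23.919,11.5), length = 10
  seg 4: (23.919,11.5) -> (26.517,13), length = 3
  seg 5: (26.517,13) -> (35.177,18), length = 10
  seg 6: (35.177,18) -> (37.775,19.5), length = 3
  seg 7: (37.775,19.5) -> (46.435,24.5), length = 10
  seg 8: (46.435,24.5) -> (49.033,26), length = 3
Total = 52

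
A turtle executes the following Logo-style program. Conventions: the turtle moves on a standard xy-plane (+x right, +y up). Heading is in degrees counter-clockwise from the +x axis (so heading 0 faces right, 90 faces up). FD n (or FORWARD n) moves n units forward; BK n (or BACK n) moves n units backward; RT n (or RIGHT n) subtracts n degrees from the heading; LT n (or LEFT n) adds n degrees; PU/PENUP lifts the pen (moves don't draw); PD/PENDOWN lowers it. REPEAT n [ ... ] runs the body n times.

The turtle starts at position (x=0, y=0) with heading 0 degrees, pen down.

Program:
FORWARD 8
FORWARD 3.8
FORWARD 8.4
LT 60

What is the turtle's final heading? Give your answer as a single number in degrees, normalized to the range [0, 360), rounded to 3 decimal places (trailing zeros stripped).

Executing turtle program step by step:
Start: pos=(0,0), heading=0, pen down
FD 8: (0,0) -> (8,0) [heading=0, draw]
FD 3.8: (8,0) -> (11.8,0) [heading=0, draw]
FD 8.4: (11.8,0) -> (20.2,0) [heading=0, draw]
LT 60: heading 0 -> 60
Final: pos=(20.2,0), heading=60, 3 segment(s) drawn

Answer: 60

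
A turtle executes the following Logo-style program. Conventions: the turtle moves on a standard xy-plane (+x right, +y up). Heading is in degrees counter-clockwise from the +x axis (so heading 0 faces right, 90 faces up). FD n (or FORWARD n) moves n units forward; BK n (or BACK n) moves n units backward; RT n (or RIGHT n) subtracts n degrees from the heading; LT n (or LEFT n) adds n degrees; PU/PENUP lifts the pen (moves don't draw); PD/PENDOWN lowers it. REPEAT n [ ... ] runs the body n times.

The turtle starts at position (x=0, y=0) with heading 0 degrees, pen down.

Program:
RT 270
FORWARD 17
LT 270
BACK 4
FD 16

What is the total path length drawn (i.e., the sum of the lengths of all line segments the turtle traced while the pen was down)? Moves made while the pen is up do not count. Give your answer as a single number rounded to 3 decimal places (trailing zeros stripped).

Answer: 37

Derivation:
Executing turtle program step by step:
Start: pos=(0,0), heading=0, pen down
RT 270: heading 0 -> 90
FD 17: (0,0) -> (0,17) [heading=90, draw]
LT 270: heading 90 -> 0
BK 4: (0,17) -> (-4,17) [heading=0, draw]
FD 16: (-4,17) -> (12,17) [heading=0, draw]
Final: pos=(12,17), heading=0, 3 segment(s) drawn

Segment lengths:
  seg 1: (0,0) -> (0,17), length = 17
  seg 2: (0,17) -> (-4,17), length = 4
  seg 3: (-4,17) -> (12,17), length = 16
Total = 37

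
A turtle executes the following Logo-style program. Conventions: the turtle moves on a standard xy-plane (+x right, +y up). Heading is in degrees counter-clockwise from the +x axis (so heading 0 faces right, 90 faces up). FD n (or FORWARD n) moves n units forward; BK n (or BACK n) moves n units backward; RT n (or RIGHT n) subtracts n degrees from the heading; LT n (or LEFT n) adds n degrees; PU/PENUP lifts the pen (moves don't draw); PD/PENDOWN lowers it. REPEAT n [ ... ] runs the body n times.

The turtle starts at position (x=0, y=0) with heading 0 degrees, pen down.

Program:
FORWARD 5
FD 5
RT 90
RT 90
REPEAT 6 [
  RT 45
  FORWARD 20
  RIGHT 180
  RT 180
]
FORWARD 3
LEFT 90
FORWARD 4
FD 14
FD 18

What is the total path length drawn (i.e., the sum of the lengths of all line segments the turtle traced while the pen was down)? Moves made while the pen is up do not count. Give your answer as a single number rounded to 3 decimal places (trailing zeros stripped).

Executing turtle program step by step:
Start: pos=(0,0), heading=0, pen down
FD 5: (0,0) -> (5,0) [heading=0, draw]
FD 5: (5,0) -> (10,0) [heading=0, draw]
RT 90: heading 0 -> 270
RT 90: heading 270 -> 180
REPEAT 6 [
  -- iteration 1/6 --
  RT 45: heading 180 -> 135
  FD 20: (10,0) -> (-4.142,14.142) [heading=135, draw]
  RT 180: heading 135 -> 315
  RT 180: heading 315 -> 135
  -- iteration 2/6 --
  RT 45: heading 135 -> 90
  FD 20: (-4.142,14.142) -> (-4.142,34.142) [heading=90, draw]
  RT 180: heading 90 -> 270
  RT 180: heading 270 -> 90
  -- iteration 3/6 --
  RT 45: heading 90 -> 45
  FD 20: (-4.142,34.142) -> (10,48.284) [heading=45, draw]
  RT 180: heading 45 -> 225
  RT 180: heading 225 -> 45
  -- iteration 4/6 --
  RT 45: heading 45 -> 0
  FD 20: (10,48.284) -> (30,48.284) [heading=0, draw]
  RT 180: heading 0 -> 180
  RT 180: heading 180 -> 0
  -- iteration 5/6 --
  RT 45: heading 0 -> 315
  FD 20: (30,48.284) -> (44.142,34.142) [heading=315, draw]
  RT 180: heading 315 -> 135
  RT 180: heading 135 -> 315
  -- iteration 6/6 --
  RT 45: heading 315 -> 270
  FD 20: (44.142,34.142) -> (44.142,14.142) [heading=270, draw]
  RT 180: heading 270 -> 90
  RT 180: heading 90 -> 270
]
FD 3: (44.142,14.142) -> (44.142,11.142) [heading=270, draw]
LT 90: heading 270 -> 0
FD 4: (44.142,11.142) -> (48.142,11.142) [heading=0, draw]
FD 14: (48.142,11.142) -> (62.142,11.142) [heading=0, draw]
FD 18: (62.142,11.142) -> (80.142,11.142) [heading=0, draw]
Final: pos=(80.142,11.142), heading=0, 12 segment(s) drawn

Segment lengths:
  seg 1: (0,0) -> (5,0), length = 5
  seg 2: (5,0) -> (10,0), length = 5
  seg 3: (10,0) -> (-4.142,14.142), length = 20
  seg 4: (-4.142,14.142) -> (-4.142,34.142), length = 20
  seg 5: (-4.142,34.142) -> (10,48.284), length = 20
  seg 6: (10,48.284) -> (30,48.284), length = 20
  seg 7: (30,48.284) -> (44.142,34.142), length = 20
  seg 8: (44.142,34.142) -> (44.142,14.142), length = 20
  seg 9: (44.142,14.142) -> (44.142,11.142), length = 3
  seg 10: (44.142,11.142) -> (48.142,11.142), length = 4
  seg 11: (48.142,11.142) -> (62.142,11.142), length = 14
  seg 12: (62.142,11.142) -> (80.142,11.142), length = 18
Total = 169

Answer: 169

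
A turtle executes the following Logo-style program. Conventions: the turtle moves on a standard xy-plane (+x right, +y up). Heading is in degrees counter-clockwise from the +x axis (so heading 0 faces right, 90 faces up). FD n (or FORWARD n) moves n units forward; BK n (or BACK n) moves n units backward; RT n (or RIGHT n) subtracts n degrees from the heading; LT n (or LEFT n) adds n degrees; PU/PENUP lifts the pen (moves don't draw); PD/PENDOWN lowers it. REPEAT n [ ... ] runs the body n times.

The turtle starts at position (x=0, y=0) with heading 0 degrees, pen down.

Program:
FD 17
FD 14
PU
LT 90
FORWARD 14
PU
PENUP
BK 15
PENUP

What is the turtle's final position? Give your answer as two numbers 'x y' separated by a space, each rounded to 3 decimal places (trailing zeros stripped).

Answer: 31 -1

Derivation:
Executing turtle program step by step:
Start: pos=(0,0), heading=0, pen down
FD 17: (0,0) -> (17,0) [heading=0, draw]
FD 14: (17,0) -> (31,0) [heading=0, draw]
PU: pen up
LT 90: heading 0 -> 90
FD 14: (31,0) -> (31,14) [heading=90, move]
PU: pen up
PU: pen up
BK 15: (31,14) -> (31,-1) [heading=90, move]
PU: pen up
Final: pos=(31,-1), heading=90, 2 segment(s) drawn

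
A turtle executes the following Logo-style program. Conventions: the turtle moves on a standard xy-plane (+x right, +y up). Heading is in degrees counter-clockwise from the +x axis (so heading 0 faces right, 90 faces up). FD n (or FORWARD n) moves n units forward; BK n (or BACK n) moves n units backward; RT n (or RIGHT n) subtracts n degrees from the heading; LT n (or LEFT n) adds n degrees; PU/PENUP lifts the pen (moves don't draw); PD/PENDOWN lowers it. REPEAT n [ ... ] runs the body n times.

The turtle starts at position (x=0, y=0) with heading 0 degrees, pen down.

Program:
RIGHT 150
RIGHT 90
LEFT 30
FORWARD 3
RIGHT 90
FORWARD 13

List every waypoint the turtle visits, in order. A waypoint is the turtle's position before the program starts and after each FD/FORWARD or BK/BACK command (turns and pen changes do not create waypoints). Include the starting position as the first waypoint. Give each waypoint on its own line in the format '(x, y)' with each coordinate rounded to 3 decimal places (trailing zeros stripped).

Answer: (0, 0)
(-2.598, 1.5)
(3.902, 12.758)

Derivation:
Executing turtle program step by step:
Start: pos=(0,0), heading=0, pen down
RT 150: heading 0 -> 210
RT 90: heading 210 -> 120
LT 30: heading 120 -> 150
FD 3: (0,0) -> (-2.598,1.5) [heading=150, draw]
RT 90: heading 150 -> 60
FD 13: (-2.598,1.5) -> (3.902,12.758) [heading=60, draw]
Final: pos=(3.902,12.758), heading=60, 2 segment(s) drawn
Waypoints (3 total):
(0, 0)
(-2.598, 1.5)
(3.902, 12.758)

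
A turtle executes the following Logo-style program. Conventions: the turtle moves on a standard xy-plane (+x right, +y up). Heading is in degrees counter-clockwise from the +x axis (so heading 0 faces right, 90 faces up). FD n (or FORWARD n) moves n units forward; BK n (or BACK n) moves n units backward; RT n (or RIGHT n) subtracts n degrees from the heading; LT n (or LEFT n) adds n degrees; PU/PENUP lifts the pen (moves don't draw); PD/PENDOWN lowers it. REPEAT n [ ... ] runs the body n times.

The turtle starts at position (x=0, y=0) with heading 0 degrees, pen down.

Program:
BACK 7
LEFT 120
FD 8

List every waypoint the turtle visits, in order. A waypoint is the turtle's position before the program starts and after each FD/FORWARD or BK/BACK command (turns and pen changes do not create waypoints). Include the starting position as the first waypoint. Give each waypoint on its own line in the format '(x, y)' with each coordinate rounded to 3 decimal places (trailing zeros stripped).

Executing turtle program step by step:
Start: pos=(0,0), heading=0, pen down
BK 7: (0,0) -> (-7,0) [heading=0, draw]
LT 120: heading 0 -> 120
FD 8: (-7,0) -> (-11,6.928) [heading=120, draw]
Final: pos=(-11,6.928), heading=120, 2 segment(s) drawn
Waypoints (3 total):
(0, 0)
(-7, 0)
(-11, 6.928)

Answer: (0, 0)
(-7, 0)
(-11, 6.928)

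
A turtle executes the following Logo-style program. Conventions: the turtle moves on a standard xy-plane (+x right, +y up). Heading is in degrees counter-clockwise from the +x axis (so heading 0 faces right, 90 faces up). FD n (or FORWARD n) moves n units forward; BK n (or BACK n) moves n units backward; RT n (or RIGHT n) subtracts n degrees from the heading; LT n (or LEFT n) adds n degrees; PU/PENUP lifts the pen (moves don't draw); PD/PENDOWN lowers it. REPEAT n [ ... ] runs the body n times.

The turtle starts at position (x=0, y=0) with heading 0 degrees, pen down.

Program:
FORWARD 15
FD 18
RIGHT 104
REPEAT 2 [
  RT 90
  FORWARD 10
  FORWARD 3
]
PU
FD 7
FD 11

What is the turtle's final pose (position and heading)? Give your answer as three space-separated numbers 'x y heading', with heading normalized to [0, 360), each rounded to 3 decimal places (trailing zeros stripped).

Answer: 27.886 33.224 76

Derivation:
Executing turtle program step by step:
Start: pos=(0,0), heading=0, pen down
FD 15: (0,0) -> (15,0) [heading=0, draw]
FD 18: (15,0) -> (33,0) [heading=0, draw]
RT 104: heading 0 -> 256
REPEAT 2 [
  -- iteration 1/2 --
  RT 90: heading 256 -> 166
  FD 10: (33,0) -> (23.297,2.419) [heading=166, draw]
  FD 3: (23.297,2.419) -> (20.386,3.145) [heading=166, draw]
  -- iteration 2/2 --
  RT 90: heading 166 -> 76
  FD 10: (20.386,3.145) -> (22.805,12.848) [heading=76, draw]
  FD 3: (22.805,12.848) -> (23.531,15.759) [heading=76, draw]
]
PU: pen up
FD 7: (23.531,15.759) -> (25.225,22.551) [heading=76, move]
FD 11: (25.225,22.551) -> (27.886,33.224) [heading=76, move]
Final: pos=(27.886,33.224), heading=76, 6 segment(s) drawn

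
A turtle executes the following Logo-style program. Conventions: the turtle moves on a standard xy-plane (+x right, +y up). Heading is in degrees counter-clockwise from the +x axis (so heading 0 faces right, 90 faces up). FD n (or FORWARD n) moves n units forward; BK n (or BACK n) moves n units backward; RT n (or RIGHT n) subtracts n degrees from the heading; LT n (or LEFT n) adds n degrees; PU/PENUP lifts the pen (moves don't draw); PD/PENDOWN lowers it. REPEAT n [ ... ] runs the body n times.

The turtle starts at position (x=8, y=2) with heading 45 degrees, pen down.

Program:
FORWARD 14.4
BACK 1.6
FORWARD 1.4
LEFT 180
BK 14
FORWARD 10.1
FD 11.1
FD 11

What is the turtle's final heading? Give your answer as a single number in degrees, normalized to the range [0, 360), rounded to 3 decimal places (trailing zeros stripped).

Answer: 225

Derivation:
Executing turtle program step by step:
Start: pos=(8,2), heading=45, pen down
FD 14.4: (8,2) -> (18.182,12.182) [heading=45, draw]
BK 1.6: (18.182,12.182) -> (17.051,11.051) [heading=45, draw]
FD 1.4: (17.051,11.051) -> (18.041,12.041) [heading=45, draw]
LT 180: heading 45 -> 225
BK 14: (18.041,12.041) -> (27.94,21.94) [heading=225, draw]
FD 10.1: (27.94,21.94) -> (20.799,14.799) [heading=225, draw]
FD 11.1: (20.799,14.799) -> (12.95,6.95) [heading=225, draw]
FD 11: (12.95,6.95) -> (5.172,-0.828) [heading=225, draw]
Final: pos=(5.172,-0.828), heading=225, 7 segment(s) drawn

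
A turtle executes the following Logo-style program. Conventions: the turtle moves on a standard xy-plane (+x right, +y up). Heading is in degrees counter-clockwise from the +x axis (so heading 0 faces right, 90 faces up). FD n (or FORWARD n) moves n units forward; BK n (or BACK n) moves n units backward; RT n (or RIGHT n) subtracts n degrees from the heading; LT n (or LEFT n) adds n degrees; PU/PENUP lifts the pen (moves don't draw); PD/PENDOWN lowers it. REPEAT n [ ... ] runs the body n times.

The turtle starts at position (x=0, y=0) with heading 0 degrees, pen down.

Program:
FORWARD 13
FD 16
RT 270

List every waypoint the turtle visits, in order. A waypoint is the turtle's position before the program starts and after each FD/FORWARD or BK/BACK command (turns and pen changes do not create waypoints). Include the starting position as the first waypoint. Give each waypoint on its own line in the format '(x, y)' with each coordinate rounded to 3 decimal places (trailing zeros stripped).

Executing turtle program step by step:
Start: pos=(0,0), heading=0, pen down
FD 13: (0,0) -> (13,0) [heading=0, draw]
FD 16: (13,0) -> (29,0) [heading=0, draw]
RT 270: heading 0 -> 90
Final: pos=(29,0), heading=90, 2 segment(s) drawn
Waypoints (3 total):
(0, 0)
(13, 0)
(29, 0)

Answer: (0, 0)
(13, 0)
(29, 0)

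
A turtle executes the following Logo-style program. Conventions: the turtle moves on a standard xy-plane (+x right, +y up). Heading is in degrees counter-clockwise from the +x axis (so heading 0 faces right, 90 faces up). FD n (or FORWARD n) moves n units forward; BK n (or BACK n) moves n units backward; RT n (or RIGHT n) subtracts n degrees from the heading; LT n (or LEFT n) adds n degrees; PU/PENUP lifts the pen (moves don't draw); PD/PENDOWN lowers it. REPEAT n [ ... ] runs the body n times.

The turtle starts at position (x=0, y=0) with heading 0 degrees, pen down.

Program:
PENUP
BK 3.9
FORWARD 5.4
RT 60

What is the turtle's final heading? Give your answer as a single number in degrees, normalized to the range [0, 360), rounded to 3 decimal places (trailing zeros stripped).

Answer: 300

Derivation:
Executing turtle program step by step:
Start: pos=(0,0), heading=0, pen down
PU: pen up
BK 3.9: (0,0) -> (-3.9,0) [heading=0, move]
FD 5.4: (-3.9,0) -> (1.5,0) [heading=0, move]
RT 60: heading 0 -> 300
Final: pos=(1.5,0), heading=300, 0 segment(s) drawn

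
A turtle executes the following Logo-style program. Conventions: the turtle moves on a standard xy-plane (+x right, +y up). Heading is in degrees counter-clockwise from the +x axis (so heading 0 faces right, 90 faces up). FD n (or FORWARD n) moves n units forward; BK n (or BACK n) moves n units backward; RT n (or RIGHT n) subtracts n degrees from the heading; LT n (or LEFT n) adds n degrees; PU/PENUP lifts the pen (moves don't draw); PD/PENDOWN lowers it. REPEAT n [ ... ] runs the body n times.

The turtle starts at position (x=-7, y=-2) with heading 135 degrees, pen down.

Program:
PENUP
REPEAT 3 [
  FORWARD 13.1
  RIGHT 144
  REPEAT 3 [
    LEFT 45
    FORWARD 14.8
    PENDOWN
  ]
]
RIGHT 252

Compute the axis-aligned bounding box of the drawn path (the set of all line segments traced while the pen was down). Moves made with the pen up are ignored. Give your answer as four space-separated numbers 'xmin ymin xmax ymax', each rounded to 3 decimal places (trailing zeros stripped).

Executing turtle program step by step:
Start: pos=(-7,-2), heading=135, pen down
PU: pen up
REPEAT 3 [
  -- iteration 1/3 --
  FD 13.1: (-7,-2) -> (-16.263,7.263) [heading=135, move]
  RT 144: heading 135 -> 351
  REPEAT 3 [
    -- iteration 1/3 --
    LT 45: heading 351 -> 36
    FD 14.8: (-16.263,7.263) -> (-4.29,15.962) [heading=36, move]
    PD: pen down
    -- iteration 2/3 --
    LT 45: heading 36 -> 81
    FD 14.8: (-4.29,15.962) -> (-1.974,30.58) [heading=81, draw]
    PD: pen down
    -- iteration 3/3 --
    LT 45: heading 81 -> 126
    FD 14.8: (-1.974,30.58) -> (-10.674,42.554) [heading=126, draw]
    PD: pen down
  ]
  -- iteration 2/3 --
  FD 13.1: (-10.674,42.554) -> (-18.374,53.152) [heading=126, draw]
  RT 144: heading 126 -> 342
  REPEAT 3 [
    -- iteration 1/3 --
    LT 45: heading 342 -> 27
    FD 14.8: (-18.374,53.152) -> (-5.187,59.871) [heading=27, draw]
    PD: pen down
    -- iteration 2/3 --
    LT 45: heading 27 -> 72
    FD 14.8: (-5.187,59.871) -> (-0.613,73.946) [heading=72, draw]
    PD: pen down
    -- iteration 3/3 --
    LT 45: heading 72 -> 117
    FD 14.8: (-0.613,73.946) -> (-7.332,87.133) [heading=117, draw]
    PD: pen down
  ]
  -- iteration 3/3 --
  FD 13.1: (-7.332,87.133) -> (-13.28,98.805) [heading=117, draw]
  RT 144: heading 117 -> 333
  REPEAT 3 [
    -- iteration 1/3 --
    LT 45: heading 333 -> 18
    FD 14.8: (-13.28,98.805) -> (0.796,103.379) [heading=18, draw]
    PD: pen down
    -- iteration 2/3 --
    LT 45: heading 18 -> 63
    FD 14.8: (0.796,103.379) -> (7.515,116.566) [heading=63, draw]
    PD: pen down
    -- iteration 3/3 --
    LT 45: heading 63 -> 108
    FD 14.8: (7.515,116.566) -> (2.942,130.641) [heading=108, draw]
    PD: pen down
  ]
]
RT 252: heading 108 -> 216
Final: pos=(2.942,130.641), heading=216, 10 segment(s) drawn

Segment endpoints: x in {-18.374, -13.28, -10.674, -7.332, -5.187, -4.29, -1.974, -0.613, 0.796, 2.942, 7.515}, y in {15.962, 30.58, 42.554, 53.152, 59.871, 73.946, 87.133, 98.805, 103.379, 116.566, 130.641}
xmin=-18.374, ymin=15.962, xmax=7.515, ymax=130.641

Answer: -18.374 15.962 7.515 130.641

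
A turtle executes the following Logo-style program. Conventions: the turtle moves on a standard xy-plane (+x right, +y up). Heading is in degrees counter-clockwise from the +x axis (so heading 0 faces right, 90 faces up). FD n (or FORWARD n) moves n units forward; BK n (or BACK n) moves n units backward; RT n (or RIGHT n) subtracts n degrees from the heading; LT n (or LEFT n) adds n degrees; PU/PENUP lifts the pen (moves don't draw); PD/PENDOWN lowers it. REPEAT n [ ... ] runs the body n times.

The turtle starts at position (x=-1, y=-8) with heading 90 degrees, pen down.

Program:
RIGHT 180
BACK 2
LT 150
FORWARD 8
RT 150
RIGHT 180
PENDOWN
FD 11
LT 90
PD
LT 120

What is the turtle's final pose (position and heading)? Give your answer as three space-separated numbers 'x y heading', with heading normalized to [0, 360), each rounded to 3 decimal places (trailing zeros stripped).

Answer: 3 11.928 300

Derivation:
Executing turtle program step by step:
Start: pos=(-1,-8), heading=90, pen down
RT 180: heading 90 -> 270
BK 2: (-1,-8) -> (-1,-6) [heading=270, draw]
LT 150: heading 270 -> 60
FD 8: (-1,-6) -> (3,0.928) [heading=60, draw]
RT 150: heading 60 -> 270
RT 180: heading 270 -> 90
PD: pen down
FD 11: (3,0.928) -> (3,11.928) [heading=90, draw]
LT 90: heading 90 -> 180
PD: pen down
LT 120: heading 180 -> 300
Final: pos=(3,11.928), heading=300, 3 segment(s) drawn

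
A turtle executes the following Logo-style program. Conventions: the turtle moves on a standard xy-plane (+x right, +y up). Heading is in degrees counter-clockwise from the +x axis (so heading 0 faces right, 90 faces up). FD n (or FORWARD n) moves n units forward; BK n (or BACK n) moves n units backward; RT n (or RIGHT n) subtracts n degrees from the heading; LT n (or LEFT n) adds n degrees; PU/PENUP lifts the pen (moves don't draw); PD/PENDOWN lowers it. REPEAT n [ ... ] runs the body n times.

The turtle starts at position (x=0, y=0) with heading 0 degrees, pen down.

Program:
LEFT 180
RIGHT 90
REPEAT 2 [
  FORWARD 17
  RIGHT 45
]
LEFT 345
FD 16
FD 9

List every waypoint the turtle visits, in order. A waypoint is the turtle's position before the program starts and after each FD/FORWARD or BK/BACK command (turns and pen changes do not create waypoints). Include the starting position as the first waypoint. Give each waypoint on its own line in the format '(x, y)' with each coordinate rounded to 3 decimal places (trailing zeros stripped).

Answer: (0, 0)
(0, 17)
(12.021, 29.021)
(27.476, 24.88)
(36.169, 22.55)

Derivation:
Executing turtle program step by step:
Start: pos=(0,0), heading=0, pen down
LT 180: heading 0 -> 180
RT 90: heading 180 -> 90
REPEAT 2 [
  -- iteration 1/2 --
  FD 17: (0,0) -> (0,17) [heading=90, draw]
  RT 45: heading 90 -> 45
  -- iteration 2/2 --
  FD 17: (0,17) -> (12.021,29.021) [heading=45, draw]
  RT 45: heading 45 -> 0
]
LT 345: heading 0 -> 345
FD 16: (12.021,29.021) -> (27.476,24.88) [heading=345, draw]
FD 9: (27.476,24.88) -> (36.169,22.55) [heading=345, draw]
Final: pos=(36.169,22.55), heading=345, 4 segment(s) drawn
Waypoints (5 total):
(0, 0)
(0, 17)
(12.021, 29.021)
(27.476, 24.88)
(36.169, 22.55)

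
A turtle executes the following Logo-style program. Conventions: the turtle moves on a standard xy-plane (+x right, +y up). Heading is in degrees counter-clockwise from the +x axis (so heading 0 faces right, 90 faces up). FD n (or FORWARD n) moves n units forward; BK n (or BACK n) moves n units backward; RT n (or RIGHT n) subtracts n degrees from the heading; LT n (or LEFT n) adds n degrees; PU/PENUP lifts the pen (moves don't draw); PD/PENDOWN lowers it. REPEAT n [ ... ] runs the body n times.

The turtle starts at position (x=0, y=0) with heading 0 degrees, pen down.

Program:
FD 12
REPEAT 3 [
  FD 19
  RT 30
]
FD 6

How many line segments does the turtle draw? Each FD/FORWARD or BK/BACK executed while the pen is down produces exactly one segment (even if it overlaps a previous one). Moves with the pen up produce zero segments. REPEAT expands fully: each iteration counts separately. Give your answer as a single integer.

Answer: 5

Derivation:
Executing turtle program step by step:
Start: pos=(0,0), heading=0, pen down
FD 12: (0,0) -> (12,0) [heading=0, draw]
REPEAT 3 [
  -- iteration 1/3 --
  FD 19: (12,0) -> (31,0) [heading=0, draw]
  RT 30: heading 0 -> 330
  -- iteration 2/3 --
  FD 19: (31,0) -> (47.454,-9.5) [heading=330, draw]
  RT 30: heading 330 -> 300
  -- iteration 3/3 --
  FD 19: (47.454,-9.5) -> (56.954,-25.954) [heading=300, draw]
  RT 30: heading 300 -> 270
]
FD 6: (56.954,-25.954) -> (56.954,-31.954) [heading=270, draw]
Final: pos=(56.954,-31.954), heading=270, 5 segment(s) drawn
Segments drawn: 5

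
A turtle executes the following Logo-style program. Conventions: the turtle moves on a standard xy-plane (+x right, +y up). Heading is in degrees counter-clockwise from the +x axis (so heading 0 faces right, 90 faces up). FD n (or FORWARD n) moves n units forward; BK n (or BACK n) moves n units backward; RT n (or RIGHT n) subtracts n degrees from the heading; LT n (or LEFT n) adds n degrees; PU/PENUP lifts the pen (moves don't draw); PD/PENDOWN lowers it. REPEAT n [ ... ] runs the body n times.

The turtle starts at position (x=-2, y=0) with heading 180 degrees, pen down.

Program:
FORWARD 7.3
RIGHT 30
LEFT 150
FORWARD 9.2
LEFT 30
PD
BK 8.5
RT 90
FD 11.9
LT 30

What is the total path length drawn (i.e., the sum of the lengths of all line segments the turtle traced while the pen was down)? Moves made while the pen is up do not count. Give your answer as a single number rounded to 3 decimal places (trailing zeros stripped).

Answer: 36.9

Derivation:
Executing turtle program step by step:
Start: pos=(-2,0), heading=180, pen down
FD 7.3: (-2,0) -> (-9.3,0) [heading=180, draw]
RT 30: heading 180 -> 150
LT 150: heading 150 -> 300
FD 9.2: (-9.3,0) -> (-4.7,-7.967) [heading=300, draw]
LT 30: heading 300 -> 330
PD: pen down
BK 8.5: (-4.7,-7.967) -> (-12.061,-3.717) [heading=330, draw]
RT 90: heading 330 -> 240
FD 11.9: (-12.061,-3.717) -> (-18.011,-14.023) [heading=240, draw]
LT 30: heading 240 -> 270
Final: pos=(-18.011,-14.023), heading=270, 4 segment(s) drawn

Segment lengths:
  seg 1: (-2,0) -> (-9.3,0), length = 7.3
  seg 2: (-9.3,0) -> (-4.7,-7.967), length = 9.2
  seg 3: (-4.7,-7.967) -> (-12.061,-3.717), length = 8.5
  seg 4: (-12.061,-3.717) -> (-18.011,-14.023), length = 11.9
Total = 36.9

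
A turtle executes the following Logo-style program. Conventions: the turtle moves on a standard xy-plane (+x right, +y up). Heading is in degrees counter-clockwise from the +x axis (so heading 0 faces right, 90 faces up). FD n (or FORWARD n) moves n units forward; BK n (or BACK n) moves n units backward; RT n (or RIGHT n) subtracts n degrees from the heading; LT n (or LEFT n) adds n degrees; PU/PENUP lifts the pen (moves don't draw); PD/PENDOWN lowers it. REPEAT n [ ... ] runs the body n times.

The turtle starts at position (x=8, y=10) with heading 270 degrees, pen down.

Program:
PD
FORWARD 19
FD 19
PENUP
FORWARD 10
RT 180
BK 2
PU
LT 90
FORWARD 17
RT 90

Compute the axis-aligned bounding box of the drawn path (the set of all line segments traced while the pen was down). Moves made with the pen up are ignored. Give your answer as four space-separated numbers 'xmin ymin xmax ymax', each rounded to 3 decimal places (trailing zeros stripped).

Executing turtle program step by step:
Start: pos=(8,10), heading=270, pen down
PD: pen down
FD 19: (8,10) -> (8,-9) [heading=270, draw]
FD 19: (8,-9) -> (8,-28) [heading=270, draw]
PU: pen up
FD 10: (8,-28) -> (8,-38) [heading=270, move]
RT 180: heading 270 -> 90
BK 2: (8,-38) -> (8,-40) [heading=90, move]
PU: pen up
LT 90: heading 90 -> 180
FD 17: (8,-40) -> (-9,-40) [heading=180, move]
RT 90: heading 180 -> 90
Final: pos=(-9,-40), heading=90, 2 segment(s) drawn

Segment endpoints: x in {8, 8, 8}, y in {-28, -9, 10}
xmin=8, ymin=-28, xmax=8, ymax=10

Answer: 8 -28 8 10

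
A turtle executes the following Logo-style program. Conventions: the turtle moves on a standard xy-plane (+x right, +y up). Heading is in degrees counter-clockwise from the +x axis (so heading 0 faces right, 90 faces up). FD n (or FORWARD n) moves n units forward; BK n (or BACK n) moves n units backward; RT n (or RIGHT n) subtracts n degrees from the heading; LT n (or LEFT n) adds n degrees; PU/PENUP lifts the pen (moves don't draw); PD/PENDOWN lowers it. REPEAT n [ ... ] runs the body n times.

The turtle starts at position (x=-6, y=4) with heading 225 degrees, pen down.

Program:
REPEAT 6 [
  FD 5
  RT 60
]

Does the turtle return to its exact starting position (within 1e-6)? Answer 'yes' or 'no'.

Answer: yes

Derivation:
Executing turtle program step by step:
Start: pos=(-6,4), heading=225, pen down
REPEAT 6 [
  -- iteration 1/6 --
  FD 5: (-6,4) -> (-9.536,0.464) [heading=225, draw]
  RT 60: heading 225 -> 165
  -- iteration 2/6 --
  FD 5: (-9.536,0.464) -> (-14.365,1.759) [heading=165, draw]
  RT 60: heading 165 -> 105
  -- iteration 3/6 --
  FD 5: (-14.365,1.759) -> (-15.659,6.588) [heading=105, draw]
  RT 60: heading 105 -> 45
  -- iteration 4/6 --
  FD 5: (-15.659,6.588) -> (-12.124,10.124) [heading=45, draw]
  RT 60: heading 45 -> 345
  -- iteration 5/6 --
  FD 5: (-12.124,10.124) -> (-7.294,8.83) [heading=345, draw]
  RT 60: heading 345 -> 285
  -- iteration 6/6 --
  FD 5: (-7.294,8.83) -> (-6,4) [heading=285, draw]
  RT 60: heading 285 -> 225
]
Final: pos=(-6,4), heading=225, 6 segment(s) drawn

Start position: (-6, 4)
Final position: (-6, 4)
Distance = 0; < 1e-6 -> CLOSED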